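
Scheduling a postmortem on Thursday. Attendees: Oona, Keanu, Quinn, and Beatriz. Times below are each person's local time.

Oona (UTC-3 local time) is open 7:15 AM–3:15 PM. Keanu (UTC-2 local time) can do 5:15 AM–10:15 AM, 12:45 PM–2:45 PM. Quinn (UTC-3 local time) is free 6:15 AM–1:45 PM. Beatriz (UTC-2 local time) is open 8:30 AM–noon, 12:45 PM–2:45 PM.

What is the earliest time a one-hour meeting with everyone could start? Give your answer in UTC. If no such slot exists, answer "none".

Oona in UTC: 10:15-18:15 (add 3h to convert from UTC-3).
Keanu in UTC: 07:15-12:15, 14:45-16:45 (add 2h to convert from UTC-2).
Quinn in UTC: 09:15-16:45 (add 3h to convert from UTC-3).
Beatriz in UTC: 10:30-14:00, 14:45-16:45 (add 2h to convert from UTC-2).
Oona ∩ Keanu: 10:15-12:15, 14:45-16:45.
Oona ∩ Keanu ∩ Quinn: 10:15-12:15, 14:45-16:45.
Oona ∩ Keanu ∩ Quinn ∩ Beatriz: 10:30-12:15, 14:45-16:45.
The first common window of at least 60 minutes is 10:30-12:15, so the earliest start is 10:30.

10:30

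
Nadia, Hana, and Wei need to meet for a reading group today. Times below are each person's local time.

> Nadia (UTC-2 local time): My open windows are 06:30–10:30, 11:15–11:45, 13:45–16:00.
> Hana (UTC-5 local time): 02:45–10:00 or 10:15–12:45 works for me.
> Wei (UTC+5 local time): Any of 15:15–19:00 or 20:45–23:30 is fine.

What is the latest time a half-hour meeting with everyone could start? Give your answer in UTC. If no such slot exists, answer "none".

Nadia in UTC: 08:30-12:30, 13:15-13:45, 15:45-18:00 (add 2h to convert from UTC-2).
Hana in UTC: 07:45-15:00, 15:15-17:45 (add 5h to convert from UTC-5).
Wei in UTC: 10:15-14:00, 15:45-18:30 (subtract 5h to convert from UTC+5).
Nadia ∩ Hana: 08:30-12:30, 13:15-13:45, 15:45-17:45.
Nadia ∩ Hana ∩ Wei: 10:15-12:30, 13:15-13:45, 15:45-17:45.
The last common window of at least 30 minutes is 15:45-17:45; a 30-minute meeting can start as late as 17:15 and still end by 17:45.

17:15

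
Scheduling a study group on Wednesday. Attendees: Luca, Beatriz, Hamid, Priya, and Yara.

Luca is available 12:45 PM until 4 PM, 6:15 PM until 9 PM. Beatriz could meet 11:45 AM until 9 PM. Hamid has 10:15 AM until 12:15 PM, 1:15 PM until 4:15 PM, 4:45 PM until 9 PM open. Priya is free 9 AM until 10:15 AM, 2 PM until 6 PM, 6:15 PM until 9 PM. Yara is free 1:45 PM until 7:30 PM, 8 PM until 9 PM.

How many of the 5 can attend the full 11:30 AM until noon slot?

Hamid can make the full 11:30-12:00 slot — that's 1.

1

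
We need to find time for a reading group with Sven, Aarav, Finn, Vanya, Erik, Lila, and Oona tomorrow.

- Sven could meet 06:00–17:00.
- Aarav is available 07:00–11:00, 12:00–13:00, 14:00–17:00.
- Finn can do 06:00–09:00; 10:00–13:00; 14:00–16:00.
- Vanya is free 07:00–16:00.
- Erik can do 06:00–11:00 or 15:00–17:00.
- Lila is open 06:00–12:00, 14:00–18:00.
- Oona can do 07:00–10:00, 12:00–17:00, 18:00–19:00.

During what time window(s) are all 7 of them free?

Sven ∩ Aarav: 07:00-11:00, 12:00-13:00, 14:00-17:00.
Sven ∩ Aarav ∩ Finn: 07:00-09:00, 10:00-11:00, 12:00-13:00, 14:00-16:00.
Sven ∩ Aarav ∩ Finn ∩ Vanya: 07:00-09:00, 10:00-11:00, 12:00-13:00, 14:00-16:00.
Sven ∩ Aarav ∩ Finn ∩ Vanya ∩ Erik: 07:00-09:00, 10:00-11:00, 15:00-16:00.
Sven ∩ Aarav ∩ Finn ∩ Vanya ∩ Erik ∩ Lila: 07:00-09:00, 10:00-11:00, 15:00-16:00.
Sven ∩ Aarav ∩ Finn ∩ Vanya ∩ Erik ∩ Lila ∩ Oona: 07:00-09:00, 15:00-16:00.
So the common availability across everyone is 07:00-09:00, 15:00-16:00.

07:00-09:00, 15:00-16:00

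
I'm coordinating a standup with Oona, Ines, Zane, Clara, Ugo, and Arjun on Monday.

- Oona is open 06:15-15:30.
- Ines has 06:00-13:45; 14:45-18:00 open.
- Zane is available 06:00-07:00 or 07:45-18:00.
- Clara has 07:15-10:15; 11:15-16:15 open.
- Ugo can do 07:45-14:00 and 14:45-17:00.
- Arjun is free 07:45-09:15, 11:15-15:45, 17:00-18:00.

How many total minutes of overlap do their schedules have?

285

Oona ∩ Ines: 06:15-13:45, 14:45-15:30.
Oona ∩ Ines ∩ Zane: 06:15-07:00, 07:45-13:45, 14:45-15:30.
Oona ∩ Ines ∩ Zane ∩ Clara: 07:45-10:15, 11:15-13:45, 14:45-15:30.
Oona ∩ Ines ∩ Zane ∩ Clara ∩ Ugo: 07:45-10:15, 11:15-13:45, 14:45-15:30.
Oona ∩ Ines ∩ Zane ∩ Clara ∩ Ugo ∩ Arjun: 07:45-09:15, 11:15-13:45, 14:45-15:30.
So the common availability across everyone is 07:45-09:15, 11:15-13:45, 14:45-15:30.
Summing the common windows: 90 + 150 + 45 = 285 minutes.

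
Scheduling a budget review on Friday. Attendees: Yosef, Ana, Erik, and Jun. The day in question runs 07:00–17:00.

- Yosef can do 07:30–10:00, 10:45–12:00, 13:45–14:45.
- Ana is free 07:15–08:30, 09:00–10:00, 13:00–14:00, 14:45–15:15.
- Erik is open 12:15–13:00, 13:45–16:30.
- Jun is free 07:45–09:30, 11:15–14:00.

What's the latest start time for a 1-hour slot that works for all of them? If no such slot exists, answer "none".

none

Yosef ∩ Ana: 07:30-08:30, 09:00-10:00, 13:45-14:00.
Yosef ∩ Ana ∩ Erik: 13:45-14:00.
Yosef ∩ Ana ∩ Erik ∩ Jun: 13:45-14:00.
No common window is at least 60 minutes long.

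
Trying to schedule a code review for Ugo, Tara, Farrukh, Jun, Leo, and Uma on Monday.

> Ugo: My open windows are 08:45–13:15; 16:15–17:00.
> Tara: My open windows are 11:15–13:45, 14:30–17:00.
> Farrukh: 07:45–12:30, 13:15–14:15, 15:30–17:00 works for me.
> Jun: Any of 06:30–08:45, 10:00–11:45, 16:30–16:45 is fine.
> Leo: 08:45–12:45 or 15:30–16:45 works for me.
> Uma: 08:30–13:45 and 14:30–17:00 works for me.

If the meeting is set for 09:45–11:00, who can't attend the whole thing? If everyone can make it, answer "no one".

Ugo: free for 09:45-11:00. Tara: not fully free for 09:45-11:00. Farrukh: free for 09:45-11:00. Jun: not fully free for 09:45-11:00. Leo: free for 09:45-11:00. Uma: free for 09:45-11:00.

Jun, Tara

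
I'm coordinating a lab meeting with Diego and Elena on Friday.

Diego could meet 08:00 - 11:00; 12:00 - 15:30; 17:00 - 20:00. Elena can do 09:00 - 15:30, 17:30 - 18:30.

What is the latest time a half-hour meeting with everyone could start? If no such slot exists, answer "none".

Diego ∩ Elena: 09:00-11:00, 12:00-15:30, 17:30-18:30.
The last common window of at least 30 minutes is 17:30-18:30; a 30-minute meeting can start as late as 18:00 and still end by 18:30.

18:00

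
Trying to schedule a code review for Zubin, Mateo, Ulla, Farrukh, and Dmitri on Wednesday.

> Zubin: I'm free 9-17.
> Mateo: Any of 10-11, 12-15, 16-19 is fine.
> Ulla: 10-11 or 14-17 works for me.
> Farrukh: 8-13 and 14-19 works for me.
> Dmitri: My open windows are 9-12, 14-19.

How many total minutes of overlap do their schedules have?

180

Zubin ∩ Mateo: 10:00-11:00, 12:00-15:00, 16:00-17:00.
Zubin ∩ Mateo ∩ Ulla: 10:00-11:00, 14:00-15:00, 16:00-17:00.
Zubin ∩ Mateo ∩ Ulla ∩ Farrukh: 10:00-11:00, 14:00-15:00, 16:00-17:00.
Zubin ∩ Mateo ∩ Ulla ∩ Farrukh ∩ Dmitri: 10:00-11:00, 14:00-15:00, 16:00-17:00.
Summing the common windows: 60 + 60 + 60 = 180 minutes.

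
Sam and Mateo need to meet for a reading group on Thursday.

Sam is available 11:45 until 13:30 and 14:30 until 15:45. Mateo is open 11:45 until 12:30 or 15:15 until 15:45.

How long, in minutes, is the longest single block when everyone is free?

Sam ∩ Mateo: 11:45-12:30, 15:15-15:45.
The longest is 11:45-12:30 at 45 minutes.

45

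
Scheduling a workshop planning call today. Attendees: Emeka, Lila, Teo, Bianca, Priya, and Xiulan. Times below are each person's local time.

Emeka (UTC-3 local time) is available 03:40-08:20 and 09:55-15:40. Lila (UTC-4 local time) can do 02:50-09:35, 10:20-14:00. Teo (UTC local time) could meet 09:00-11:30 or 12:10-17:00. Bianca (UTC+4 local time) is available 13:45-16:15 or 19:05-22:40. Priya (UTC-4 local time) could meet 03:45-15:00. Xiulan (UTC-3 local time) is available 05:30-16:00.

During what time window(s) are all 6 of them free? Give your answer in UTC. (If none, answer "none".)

Emeka in UTC: 06:40-11:20, 12:55-18:40 (add 3h to convert from UTC-3).
Lila in UTC: 06:50-13:35, 14:20-18:00 (add 4h to convert from UTC-4).
Teo in UTC: 09:00-11:30, 12:10-17:00.
Bianca in UTC: 09:45-12:15, 15:05-18:40 (subtract 4h to convert from UTC+4).
Priya in UTC: 07:45-19:00 (add 4h to convert from UTC-4).
Xiulan in UTC: 08:30-19:00 (add 3h to convert from UTC-3).
Emeka ∩ Lila: 06:50-11:20, 12:55-13:35, 14:20-18:00.
Emeka ∩ Lila ∩ Teo: 09:00-11:20, 12:55-13:35, 14:20-17:00.
Emeka ∩ Lila ∩ Teo ∩ Bianca: 09:45-11:20, 15:05-17:00.
Emeka ∩ Lila ∩ Teo ∩ Bianca ∩ Priya: 09:45-11:20, 15:05-17:00.
Emeka ∩ Lila ∩ Teo ∩ Bianca ∩ Priya ∩ Xiulan: 09:45-11:20, 15:05-17:00.

09:45-11:20, 15:05-17:00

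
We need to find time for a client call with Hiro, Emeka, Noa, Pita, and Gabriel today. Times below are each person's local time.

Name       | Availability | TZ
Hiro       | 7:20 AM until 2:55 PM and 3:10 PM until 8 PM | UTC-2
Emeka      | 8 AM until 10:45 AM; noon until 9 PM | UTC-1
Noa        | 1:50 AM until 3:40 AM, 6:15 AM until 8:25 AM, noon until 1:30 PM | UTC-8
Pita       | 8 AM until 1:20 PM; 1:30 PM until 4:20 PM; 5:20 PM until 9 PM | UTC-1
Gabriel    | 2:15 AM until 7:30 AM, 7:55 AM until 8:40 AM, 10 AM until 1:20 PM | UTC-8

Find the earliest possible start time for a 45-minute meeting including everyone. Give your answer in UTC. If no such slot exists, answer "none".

Hiro in UTC: 09:20-16:55, 17:10-22:00 (add 2h to convert from UTC-2).
Emeka in UTC: 09:00-11:45, 13:00-22:00 (add 1h to convert from UTC-1).
Noa in UTC: 09:50-11:40, 14:15-16:25, 20:00-21:30 (add 8h to convert from UTC-8).
Pita in UTC: 09:00-14:20, 14:30-17:20, 18:20-22:00 (add 1h to convert from UTC-1).
Gabriel in UTC: 10:15-15:30, 15:55-16:40, 18:00-21:20 (add 8h to convert from UTC-8).
Hiro ∩ Emeka: 09:20-11:45, 13:00-16:55, 17:10-22:00.
Hiro ∩ Emeka ∩ Noa: 09:50-11:40, 14:15-16:25, 20:00-21:30.
Hiro ∩ Emeka ∩ Noa ∩ Pita: 09:50-11:40, 14:15-14:20, 14:30-16:25, 20:00-21:30.
Hiro ∩ Emeka ∩ Noa ∩ Pita ∩ Gabriel: 10:15-11:40, 14:15-14:20, 14:30-15:30, 15:55-16:25, 20:00-21:20.
The first common window of at least 45 minutes is 10:15-11:40, so the earliest start is 10:15.

10:15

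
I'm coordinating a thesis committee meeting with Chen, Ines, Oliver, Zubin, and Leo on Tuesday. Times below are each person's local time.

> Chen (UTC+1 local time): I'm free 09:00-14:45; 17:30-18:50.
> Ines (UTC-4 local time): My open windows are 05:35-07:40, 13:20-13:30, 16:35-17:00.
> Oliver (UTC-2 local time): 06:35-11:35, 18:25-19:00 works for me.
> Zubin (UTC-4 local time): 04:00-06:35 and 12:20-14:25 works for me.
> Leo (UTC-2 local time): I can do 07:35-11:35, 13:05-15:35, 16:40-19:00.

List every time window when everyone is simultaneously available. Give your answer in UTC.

Chen in UTC: 08:00-13:45, 16:30-17:50 (subtract 1h to convert from UTC+1).
Ines in UTC: 09:35-11:40, 17:20-17:30, 20:35-21:00 (add 4h to convert from UTC-4).
Oliver in UTC: 08:35-13:35, 20:25-21:00 (add 2h to convert from UTC-2).
Zubin in UTC: 08:00-10:35, 16:20-18:25 (add 4h to convert from UTC-4).
Leo in UTC: 09:35-13:35, 15:05-17:35, 18:40-21:00 (add 2h to convert from UTC-2).
Chen ∩ Ines: 09:35-11:40, 17:20-17:30.
Chen ∩ Ines ∩ Oliver: 09:35-11:40.
Chen ∩ Ines ∩ Oliver ∩ Zubin: 09:35-10:35.
Chen ∩ Ines ∩ Oliver ∩ Zubin ∩ Leo: 09:35-10:35.

09:35-10:35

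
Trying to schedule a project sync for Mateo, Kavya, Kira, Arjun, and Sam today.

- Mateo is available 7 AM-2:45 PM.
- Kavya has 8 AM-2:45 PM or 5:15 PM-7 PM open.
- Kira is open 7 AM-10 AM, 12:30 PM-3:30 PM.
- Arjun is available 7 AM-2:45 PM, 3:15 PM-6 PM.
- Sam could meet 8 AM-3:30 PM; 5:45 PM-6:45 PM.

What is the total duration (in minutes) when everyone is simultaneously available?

Mateo ∩ Kavya: 08:00-14:45.
Mateo ∩ Kavya ∩ Kira: 08:00-10:00, 12:30-14:45.
Mateo ∩ Kavya ∩ Kira ∩ Arjun: 08:00-10:00, 12:30-14:45.
Mateo ∩ Kavya ∩ Kira ∩ Arjun ∩ Sam: 08:00-10:00, 12:30-14:45.
Summing the common windows: 120 + 135 = 255 minutes.

255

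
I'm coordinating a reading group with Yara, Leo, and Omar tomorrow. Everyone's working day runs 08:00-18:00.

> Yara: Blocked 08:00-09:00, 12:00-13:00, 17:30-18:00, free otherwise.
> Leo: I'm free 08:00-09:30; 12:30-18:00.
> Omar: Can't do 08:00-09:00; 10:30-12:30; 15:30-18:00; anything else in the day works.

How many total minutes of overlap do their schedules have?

Yara free: 09:00-12:00, 13:00-17:30 (invert busy blocks within the working day).
Leo free: 08:00-09:30, 12:30-18:00.
Omar free: 09:00-10:30, 12:30-15:30 (invert busy blocks within the working day).
Yara ∩ Leo: 09:00-09:30, 13:00-17:30.
Yara ∩ Leo ∩ Omar: 09:00-09:30, 13:00-15:30.
So the common availability across everyone is 09:00-09:30, 13:00-15:30.
Summing the common windows: 30 + 150 = 180 minutes.

180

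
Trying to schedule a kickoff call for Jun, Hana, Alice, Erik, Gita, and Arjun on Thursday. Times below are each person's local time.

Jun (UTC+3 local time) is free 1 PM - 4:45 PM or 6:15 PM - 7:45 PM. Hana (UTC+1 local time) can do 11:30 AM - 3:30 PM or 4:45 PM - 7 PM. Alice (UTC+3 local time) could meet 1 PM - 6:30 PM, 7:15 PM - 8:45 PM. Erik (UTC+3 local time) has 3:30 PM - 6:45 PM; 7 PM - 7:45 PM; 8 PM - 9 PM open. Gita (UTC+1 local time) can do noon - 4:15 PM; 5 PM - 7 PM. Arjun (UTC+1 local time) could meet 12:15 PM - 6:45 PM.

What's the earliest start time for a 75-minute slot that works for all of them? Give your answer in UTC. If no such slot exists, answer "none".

12:30

Jun in UTC: 10:00-13:45, 15:15-16:45 (subtract 3h to convert from UTC+3).
Hana in UTC: 10:30-14:30, 15:45-18:00 (subtract 1h to convert from UTC+1).
Alice in UTC: 10:00-15:30, 16:15-17:45 (subtract 3h to convert from UTC+3).
Erik in UTC: 12:30-15:45, 16:00-16:45, 17:00-18:00 (subtract 3h to convert from UTC+3).
Gita in UTC: 11:00-15:15, 16:00-18:00 (subtract 1h to convert from UTC+1).
Arjun in UTC: 11:15-17:45 (subtract 1h to convert from UTC+1).
Jun ∩ Hana: 10:30-13:45, 15:45-16:45.
Jun ∩ Hana ∩ Alice: 10:30-13:45, 16:15-16:45.
Jun ∩ Hana ∩ Alice ∩ Erik: 12:30-13:45, 16:15-16:45.
Jun ∩ Hana ∩ Alice ∩ Erik ∩ Gita: 12:30-13:45, 16:15-16:45.
Jun ∩ Hana ∩ Alice ∩ Erik ∩ Gita ∩ Arjun: 12:30-13:45, 16:15-16:45.
The first common window of at least 75 minutes is 12:30-13:45, so the earliest start is 12:30.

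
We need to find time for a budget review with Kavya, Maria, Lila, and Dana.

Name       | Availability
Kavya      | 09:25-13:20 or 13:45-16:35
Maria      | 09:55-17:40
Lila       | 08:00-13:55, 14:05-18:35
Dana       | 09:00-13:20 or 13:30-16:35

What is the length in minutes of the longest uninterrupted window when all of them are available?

205

Kavya ∩ Maria: 09:55-13:20, 13:45-16:35.
Kavya ∩ Maria ∩ Lila: 09:55-13:20, 13:45-13:55, 14:05-16:35.
Kavya ∩ Maria ∩ Lila ∩ Dana: 09:55-13:20, 13:45-13:55, 14:05-16:35.
Those are the intersection windows.
The longest is 09:55-13:20 at 205 minutes.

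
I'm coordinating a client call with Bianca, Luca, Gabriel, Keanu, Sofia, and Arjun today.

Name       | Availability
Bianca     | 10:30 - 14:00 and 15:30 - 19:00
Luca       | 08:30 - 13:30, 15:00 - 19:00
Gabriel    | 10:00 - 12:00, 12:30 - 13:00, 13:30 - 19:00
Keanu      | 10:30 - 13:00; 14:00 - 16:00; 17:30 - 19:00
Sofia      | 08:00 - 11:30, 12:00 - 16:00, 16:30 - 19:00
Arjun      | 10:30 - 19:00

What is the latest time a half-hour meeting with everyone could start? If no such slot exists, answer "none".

Bianca ∩ Luca: 10:30-13:30, 15:30-19:00.
Bianca ∩ Luca ∩ Gabriel: 10:30-12:00, 12:30-13:00, 15:30-19:00.
Bianca ∩ Luca ∩ Gabriel ∩ Keanu: 10:30-12:00, 12:30-13:00, 15:30-16:00, 17:30-19:00.
Bianca ∩ Luca ∩ Gabriel ∩ Keanu ∩ Sofia: 10:30-11:30, 12:30-13:00, 15:30-16:00, 17:30-19:00.
Bianca ∩ Luca ∩ Gabriel ∩ Keanu ∩ Sofia ∩ Arjun: 10:30-11:30, 12:30-13:00, 15:30-16:00, 17:30-19:00.
The last common window of at least 30 minutes is 17:30-19:00; a 30-minute meeting can start as late as 18:30 and still end by 19:00.

18:30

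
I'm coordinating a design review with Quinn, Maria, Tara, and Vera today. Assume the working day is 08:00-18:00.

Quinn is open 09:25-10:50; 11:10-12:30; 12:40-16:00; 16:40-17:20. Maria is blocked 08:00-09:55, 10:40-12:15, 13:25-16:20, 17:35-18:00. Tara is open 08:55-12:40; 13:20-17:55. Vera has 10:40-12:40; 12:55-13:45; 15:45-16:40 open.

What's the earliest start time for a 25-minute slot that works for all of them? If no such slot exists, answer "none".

Quinn free: 09:25-10:50, 11:10-12:30, 12:40-16:00, 16:40-17:20.
Maria free: 09:55-10:40, 12:15-13:25, 16:20-17:35 (invert busy blocks within the working day).
Tara free: 08:55-12:40, 13:20-17:55.
Vera free: 10:40-12:40, 12:55-13:45, 15:45-16:40.
Quinn ∩ Maria: 09:55-10:40, 12:15-12:30, 12:40-13:25, 16:40-17:20.
Quinn ∩ Maria ∩ Tara: 09:55-10:40, 12:15-12:30, 13:20-13:25, 16:40-17:20.
Quinn ∩ Maria ∩ Tara ∩ Vera: 12:15-12:30, 13:20-13:25.
Those are the intersection windows.
No common window is at least 25 minutes long.

none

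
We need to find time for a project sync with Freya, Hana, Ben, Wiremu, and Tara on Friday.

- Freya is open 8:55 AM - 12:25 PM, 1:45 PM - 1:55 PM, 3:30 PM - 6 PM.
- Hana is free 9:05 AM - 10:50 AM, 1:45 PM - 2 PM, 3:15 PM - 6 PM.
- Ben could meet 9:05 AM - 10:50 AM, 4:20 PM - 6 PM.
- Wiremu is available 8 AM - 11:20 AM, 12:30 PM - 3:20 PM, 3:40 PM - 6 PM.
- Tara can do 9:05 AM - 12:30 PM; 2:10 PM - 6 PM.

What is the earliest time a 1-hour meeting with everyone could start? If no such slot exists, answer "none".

Freya ∩ Hana: 09:05-10:50, 13:45-13:55, 15:30-18:00.
Freya ∩ Hana ∩ Ben: 09:05-10:50, 16:20-18:00.
Freya ∩ Hana ∩ Ben ∩ Wiremu: 09:05-10:50, 16:20-18:00.
Freya ∩ Hana ∩ Ben ∩ Wiremu ∩ Tara: 09:05-10:50, 16:20-18:00.
Those are the intersection windows.
The first common window of at least 60 minutes is 09:05-10:50, so the earliest start is 09:05.

09:05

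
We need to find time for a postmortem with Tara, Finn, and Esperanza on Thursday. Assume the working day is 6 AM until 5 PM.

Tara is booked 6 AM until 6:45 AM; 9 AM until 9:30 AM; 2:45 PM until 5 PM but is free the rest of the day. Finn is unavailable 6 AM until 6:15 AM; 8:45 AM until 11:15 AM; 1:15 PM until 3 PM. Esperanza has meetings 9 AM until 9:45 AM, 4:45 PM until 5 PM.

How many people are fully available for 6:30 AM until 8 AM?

Tara free: 06:45-09:00, 09:30-14:45 (invert busy blocks within the working day).
Finn free: 06:15-08:45, 11:15-13:15, 15:00-17:00 (invert busy blocks within the working day).
Esperanza free: 06:00-09:00, 09:45-16:45 (invert busy blocks within the working day).
Finn and Esperanza can make the full 06:30-08:00 slot — that's 2.

2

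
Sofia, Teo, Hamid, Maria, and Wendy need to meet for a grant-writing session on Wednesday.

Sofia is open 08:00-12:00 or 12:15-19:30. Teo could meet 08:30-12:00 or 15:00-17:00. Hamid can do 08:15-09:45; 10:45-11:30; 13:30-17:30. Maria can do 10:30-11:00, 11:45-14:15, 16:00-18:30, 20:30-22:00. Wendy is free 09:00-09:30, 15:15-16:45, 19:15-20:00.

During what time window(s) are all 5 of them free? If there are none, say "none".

Sofia ∩ Teo: 08:30-12:00, 15:00-17:00.
Sofia ∩ Teo ∩ Hamid: 08:30-09:45, 10:45-11:30, 15:00-17:00.
Sofia ∩ Teo ∩ Hamid ∩ Maria: 10:45-11:00, 16:00-17:00.
Sofia ∩ Teo ∩ Hamid ∩ Maria ∩ Wendy: 16:00-16:45.

16:00-16:45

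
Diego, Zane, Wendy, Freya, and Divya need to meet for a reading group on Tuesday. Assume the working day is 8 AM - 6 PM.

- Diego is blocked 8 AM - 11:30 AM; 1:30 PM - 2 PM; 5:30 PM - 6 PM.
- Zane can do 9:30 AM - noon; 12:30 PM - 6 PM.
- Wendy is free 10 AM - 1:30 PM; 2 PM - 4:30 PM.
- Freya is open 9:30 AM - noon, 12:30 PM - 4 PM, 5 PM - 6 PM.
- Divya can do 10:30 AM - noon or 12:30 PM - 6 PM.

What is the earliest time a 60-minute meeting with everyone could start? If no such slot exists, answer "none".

12:30

Diego free: 11:30-13:30, 14:00-17:30 (invert busy blocks within the working day).
Zane free: 09:30-12:00, 12:30-18:00.
Wendy free: 10:00-13:30, 14:00-16:30.
Freya free: 09:30-12:00, 12:30-16:00, 17:00-18:00.
Divya free: 10:30-12:00, 12:30-18:00.
Diego ∩ Zane: 11:30-12:00, 12:30-13:30, 14:00-17:30.
Diego ∩ Zane ∩ Wendy: 11:30-12:00, 12:30-13:30, 14:00-16:30.
Diego ∩ Zane ∩ Wendy ∩ Freya: 11:30-12:00, 12:30-13:30, 14:00-16:00.
Diego ∩ Zane ∩ Wendy ∩ Freya ∩ Divya: 11:30-12:00, 12:30-13:30, 14:00-16:00.
The first common window of at least 60 minutes is 12:30-13:30, so the earliest start is 12:30.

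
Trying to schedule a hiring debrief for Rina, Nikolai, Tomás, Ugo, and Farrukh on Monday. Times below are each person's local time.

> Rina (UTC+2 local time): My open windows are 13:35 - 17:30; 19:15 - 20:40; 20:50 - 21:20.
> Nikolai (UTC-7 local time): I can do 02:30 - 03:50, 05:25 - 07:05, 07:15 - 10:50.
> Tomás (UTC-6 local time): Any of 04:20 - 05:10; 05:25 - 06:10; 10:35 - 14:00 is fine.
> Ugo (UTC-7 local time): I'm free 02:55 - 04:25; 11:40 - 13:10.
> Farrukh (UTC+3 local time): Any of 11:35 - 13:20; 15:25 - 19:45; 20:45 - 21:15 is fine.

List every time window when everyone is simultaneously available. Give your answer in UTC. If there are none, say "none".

none

Rina in UTC: 11:35-15:30, 17:15-18:40, 18:50-19:20 (subtract 2h to convert from UTC+2).
Nikolai in UTC: 09:30-10:50, 12:25-14:05, 14:15-17:50 (add 7h to convert from UTC-7).
Tomás in UTC: 10:20-11:10, 11:25-12:10, 16:35-20:00 (add 6h to convert from UTC-6).
Ugo in UTC: 09:55-11:25, 18:40-20:10 (add 7h to convert from UTC-7).
Farrukh in UTC: 08:35-10:20, 12:25-16:45, 17:45-18:15 (subtract 3h to convert from UTC+3).
Rina ∩ Nikolai: 12:25-14:05, 14:15-15:30, 17:15-17:50.
Rina ∩ Nikolai ∩ Tomás: 17:15-17:50.
Rina ∩ Nikolai ∩ Tomás ∩ Ugo: ∅.
Rina ∩ Nikolai ∩ Tomás ∩ Ugo ∩ Farrukh: ∅.
There is no time when everyone is free.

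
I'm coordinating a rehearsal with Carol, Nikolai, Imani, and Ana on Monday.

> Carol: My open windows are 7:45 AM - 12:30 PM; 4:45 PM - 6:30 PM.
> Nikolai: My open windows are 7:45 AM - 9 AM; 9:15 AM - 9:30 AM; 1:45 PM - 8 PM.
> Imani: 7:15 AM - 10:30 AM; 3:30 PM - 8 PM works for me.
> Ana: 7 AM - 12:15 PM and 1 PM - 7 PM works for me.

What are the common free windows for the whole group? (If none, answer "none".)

07:45-09:00, 09:15-09:30, 16:45-18:30

Carol ∩ Nikolai: 07:45-09:00, 09:15-09:30, 16:45-18:30.
Carol ∩ Nikolai ∩ Imani: 07:45-09:00, 09:15-09:30, 16:45-18:30.
Carol ∩ Nikolai ∩ Imani ∩ Ana: 07:45-09:00, 09:15-09:30, 16:45-18:30.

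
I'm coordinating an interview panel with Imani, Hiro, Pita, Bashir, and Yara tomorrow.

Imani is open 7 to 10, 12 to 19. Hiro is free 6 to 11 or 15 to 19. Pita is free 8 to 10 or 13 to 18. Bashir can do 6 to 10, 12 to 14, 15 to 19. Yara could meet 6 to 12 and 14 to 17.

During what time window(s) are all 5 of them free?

08:00-10:00, 15:00-17:00

Imani ∩ Hiro: 07:00-10:00, 15:00-19:00.
Imani ∩ Hiro ∩ Pita: 08:00-10:00, 15:00-18:00.
Imani ∩ Hiro ∩ Pita ∩ Bashir: 08:00-10:00, 15:00-18:00.
Imani ∩ Hiro ∩ Pita ∩ Bashir ∩ Yara: 08:00-10:00, 15:00-17:00.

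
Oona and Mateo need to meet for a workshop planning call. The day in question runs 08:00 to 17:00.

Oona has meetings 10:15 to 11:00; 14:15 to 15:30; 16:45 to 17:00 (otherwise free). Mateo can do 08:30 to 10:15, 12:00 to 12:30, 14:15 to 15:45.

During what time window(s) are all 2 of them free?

Oona free: 08:00-10:15, 11:00-14:15, 15:30-16:45 (invert busy blocks within the working day).
Mateo free: 08:30-10:15, 12:00-12:30, 14:15-15:45.
Oona ∩ Mateo: 08:30-10:15, 12:00-12:30, 15:30-15:45.
So the common availability across everyone is 08:30-10:15, 12:00-12:30, 15:30-15:45.

08:30-10:15, 12:00-12:30, 15:30-15:45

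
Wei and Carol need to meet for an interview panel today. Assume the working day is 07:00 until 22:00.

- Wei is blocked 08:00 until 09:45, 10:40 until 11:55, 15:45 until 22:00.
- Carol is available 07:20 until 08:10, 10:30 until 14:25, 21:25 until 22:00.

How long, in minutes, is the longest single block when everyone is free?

Wei free: 07:00-08:00, 09:45-10:40, 11:55-15:45 (invert busy blocks within the working day).
Carol free: 07:20-08:10, 10:30-14:25, 21:25-22:00.
Wei ∩ Carol: 07:20-08:00, 10:30-10:40, 11:55-14:25.
The longest is 11:55-14:25 at 150 minutes.

150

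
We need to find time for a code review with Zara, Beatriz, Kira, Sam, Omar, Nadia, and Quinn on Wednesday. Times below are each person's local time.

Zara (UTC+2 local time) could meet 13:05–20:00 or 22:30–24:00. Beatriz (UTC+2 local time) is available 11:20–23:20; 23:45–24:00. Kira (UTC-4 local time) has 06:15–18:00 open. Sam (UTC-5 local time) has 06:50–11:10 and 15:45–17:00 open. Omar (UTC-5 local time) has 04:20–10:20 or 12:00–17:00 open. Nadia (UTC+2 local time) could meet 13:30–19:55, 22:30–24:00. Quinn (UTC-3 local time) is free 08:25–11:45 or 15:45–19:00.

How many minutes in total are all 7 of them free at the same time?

Zara in UTC: 11:05-18:00, 20:30-22:00 (subtract 2h to convert from UTC+2).
Beatriz in UTC: 09:20-21:20, 21:45-22:00 (subtract 2h to convert from UTC+2).
Kira in UTC: 10:15-22:00 (add 4h to convert from UTC-4).
Sam in UTC: 11:50-16:10, 20:45-22:00 (add 5h to convert from UTC-5).
Omar in UTC: 09:20-15:20, 17:00-22:00 (add 5h to convert from UTC-5).
Nadia in UTC: 11:30-17:55, 20:30-22:00 (subtract 2h to convert from UTC+2).
Quinn in UTC: 11:25-14:45, 18:45-22:00 (add 3h to convert from UTC-3).
Zara ∩ Beatriz: 11:05-18:00, 20:30-21:20, 21:45-22:00.
Zara ∩ Beatriz ∩ Kira: 11:05-18:00, 20:30-21:20, 21:45-22:00.
Zara ∩ Beatriz ∩ Kira ∩ Sam: 11:50-16:10, 20:45-21:20, 21:45-22:00.
Zara ∩ Beatriz ∩ Kira ∩ Sam ∩ Omar: 11:50-15:20, 20:45-21:20, 21:45-22:00.
Zara ∩ Beatriz ∩ Kira ∩ Sam ∩ Omar ∩ Nadia: 11:50-15:20, 20:45-21:20, 21:45-22:00.
Zara ∩ Beatriz ∩ Kira ∩ Sam ∩ Omar ∩ Nadia ∩ Quinn: 11:50-14:45, 20:45-21:20, 21:45-22:00.
Summing the common windows: 175 + 35 + 15 = 225 minutes.

225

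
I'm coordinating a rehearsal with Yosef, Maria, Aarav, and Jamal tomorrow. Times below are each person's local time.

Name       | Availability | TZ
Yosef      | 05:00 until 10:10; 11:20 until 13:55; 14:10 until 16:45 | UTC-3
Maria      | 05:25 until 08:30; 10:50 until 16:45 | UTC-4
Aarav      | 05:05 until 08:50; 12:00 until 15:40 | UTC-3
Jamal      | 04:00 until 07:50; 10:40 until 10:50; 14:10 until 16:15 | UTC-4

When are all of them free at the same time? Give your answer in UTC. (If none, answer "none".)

Yosef in UTC: 08:00-13:10, 14:20-16:55, 17:10-19:45 (add 3h to convert from UTC-3).
Maria in UTC: 09:25-12:30, 14:50-20:45 (add 4h to convert from UTC-4).
Aarav in UTC: 08:05-11:50, 15:00-18:40 (add 3h to convert from UTC-3).
Jamal in UTC: 08:00-11:50, 14:40-14:50, 18:10-20:15 (add 4h to convert from UTC-4).
Yosef ∩ Maria: 09:25-12:30, 14:50-16:55, 17:10-19:45.
Yosef ∩ Maria ∩ Aarav: 09:25-11:50, 15:00-16:55, 17:10-18:40.
Yosef ∩ Maria ∩ Aarav ∩ Jamal: 09:25-11:50, 18:10-18:40.

09:25-11:50, 18:10-18:40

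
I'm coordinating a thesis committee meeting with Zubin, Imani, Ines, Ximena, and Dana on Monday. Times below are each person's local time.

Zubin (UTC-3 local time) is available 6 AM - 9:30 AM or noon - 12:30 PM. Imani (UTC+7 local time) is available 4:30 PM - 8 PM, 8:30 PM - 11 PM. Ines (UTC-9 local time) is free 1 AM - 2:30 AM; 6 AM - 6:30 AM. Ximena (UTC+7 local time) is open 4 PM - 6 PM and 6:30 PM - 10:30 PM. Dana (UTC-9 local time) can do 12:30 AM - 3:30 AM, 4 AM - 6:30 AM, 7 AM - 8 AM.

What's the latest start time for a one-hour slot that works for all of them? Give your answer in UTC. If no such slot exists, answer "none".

Zubin in UTC: 09:00-12:30, 15:00-15:30 (add 3h to convert from UTC-3).
Imani in UTC: 09:30-13:00, 13:30-16:00 (subtract 7h to convert from UTC+7).
Ines in UTC: 10:00-11:30, 15:00-15:30 (add 9h to convert from UTC-9).
Ximena in UTC: 09:00-11:00, 11:30-15:30 (subtract 7h to convert from UTC+7).
Dana in UTC: 09:30-12:30, 13:00-15:30, 16:00-17:00 (add 9h to convert from UTC-9).
Zubin ∩ Imani: 09:30-12:30, 15:00-15:30.
Zubin ∩ Imani ∩ Ines: 10:00-11:30, 15:00-15:30.
Zubin ∩ Imani ∩ Ines ∩ Ximena: 10:00-11:00, 15:00-15:30.
Zubin ∩ Imani ∩ Ines ∩ Ximena ∩ Dana: 10:00-11:00, 15:00-15:30.
So the common availability across everyone is 10:00-11:00, 15:00-15:30.
The last common window of at least 60 minutes is 10:00-11:00; a 60-minute meeting can start as late as 10:00 and still end by 11:00.

10:00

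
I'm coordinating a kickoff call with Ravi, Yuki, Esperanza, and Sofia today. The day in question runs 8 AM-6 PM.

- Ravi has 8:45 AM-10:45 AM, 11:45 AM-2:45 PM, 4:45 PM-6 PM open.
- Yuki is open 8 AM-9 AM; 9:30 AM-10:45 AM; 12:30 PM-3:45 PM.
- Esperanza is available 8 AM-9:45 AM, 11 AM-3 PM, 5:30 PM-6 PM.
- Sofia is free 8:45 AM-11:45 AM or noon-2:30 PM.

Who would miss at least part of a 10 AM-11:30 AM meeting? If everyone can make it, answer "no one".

Esperanza, Ravi, Yuki

Ravi: not fully free for 10:00-11:30. Yuki: not fully free for 10:00-11:30. Esperanza: not fully free for 10:00-11:30. Sofia: free for 10:00-11:30.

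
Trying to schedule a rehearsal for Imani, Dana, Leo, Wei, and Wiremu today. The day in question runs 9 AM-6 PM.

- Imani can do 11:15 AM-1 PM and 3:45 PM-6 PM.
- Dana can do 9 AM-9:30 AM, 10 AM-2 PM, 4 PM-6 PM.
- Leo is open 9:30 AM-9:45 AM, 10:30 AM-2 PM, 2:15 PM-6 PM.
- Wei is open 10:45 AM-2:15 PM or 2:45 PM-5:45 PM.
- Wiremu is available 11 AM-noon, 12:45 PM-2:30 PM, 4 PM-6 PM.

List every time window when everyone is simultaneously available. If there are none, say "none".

Imani ∩ Dana: 11:15-13:00, 16:00-18:00.
Imani ∩ Dana ∩ Leo: 11:15-13:00, 16:00-18:00.
Imani ∩ Dana ∩ Leo ∩ Wei: 11:15-13:00, 16:00-17:45.
Imani ∩ Dana ∩ Leo ∩ Wei ∩ Wiremu: 11:15-12:00, 12:45-13:00, 16:00-17:45.

11:15-12:00, 12:45-13:00, 16:00-17:45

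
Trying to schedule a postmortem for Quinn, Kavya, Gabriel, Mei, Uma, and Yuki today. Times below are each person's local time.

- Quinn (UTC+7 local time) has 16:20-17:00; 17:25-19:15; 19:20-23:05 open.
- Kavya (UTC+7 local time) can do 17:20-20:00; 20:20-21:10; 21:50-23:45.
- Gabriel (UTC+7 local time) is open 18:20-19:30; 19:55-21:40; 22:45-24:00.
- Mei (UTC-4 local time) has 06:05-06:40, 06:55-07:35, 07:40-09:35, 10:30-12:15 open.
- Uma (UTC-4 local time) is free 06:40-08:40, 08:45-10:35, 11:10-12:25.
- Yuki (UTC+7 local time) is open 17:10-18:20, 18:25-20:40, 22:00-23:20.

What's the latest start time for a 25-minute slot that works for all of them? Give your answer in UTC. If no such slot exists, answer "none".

Quinn in UTC: 09:20-10:00, 10:25-12:15, 12:20-16:05 (subtract 7h to convert from UTC+7).
Kavya in UTC: 10:20-13:00, 13:20-14:10, 14:50-16:45 (subtract 7h to convert from UTC+7).
Gabriel in UTC: 11:20-12:30, 12:55-14:40, 15:45-17:00 (subtract 7h to convert from UTC+7).
Mei in UTC: 10:05-10:40, 10:55-11:35, 11:40-13:35, 14:30-16:15 (add 4h to convert from UTC-4).
Uma in UTC: 10:40-12:40, 12:45-14:35, 15:10-16:25 (add 4h to convert from UTC-4).
Yuki in UTC: 10:10-11:20, 11:25-13:40, 15:00-16:20 (subtract 7h to convert from UTC+7).
Quinn ∩ Kavya: 10:25-12:15, 12:20-13:00, 13:20-14:10, 14:50-16:05.
Quinn ∩ Kavya ∩ Gabriel: 11:20-12:15, 12:20-12:30, 12:55-13:00, 13:20-14:10, 15:45-16:05.
Quinn ∩ Kavya ∩ Gabriel ∩ Mei: 11:20-11:35, 11:40-12:15, 12:20-12:30, 12:55-13:00, 13:20-13:35, 15:45-16:05.
Quinn ∩ Kavya ∩ Gabriel ∩ Mei ∩ Uma: 11:20-11:35, 11:40-12:15, 12:20-12:30, 12:55-13:00, 13:20-13:35, 15:45-16:05.
Quinn ∩ Kavya ∩ Gabriel ∩ Mei ∩ Uma ∩ Yuki: 11:25-11:35, 11:40-12:15, 12:20-12:30, 12:55-13:00, 13:20-13:35, 15:45-16:05.
Those are the intersection windows.
The last common window of at least 25 minutes is 11:40-12:15; a 25-minute meeting can start as late as 11:50 and still end by 12:15.

11:50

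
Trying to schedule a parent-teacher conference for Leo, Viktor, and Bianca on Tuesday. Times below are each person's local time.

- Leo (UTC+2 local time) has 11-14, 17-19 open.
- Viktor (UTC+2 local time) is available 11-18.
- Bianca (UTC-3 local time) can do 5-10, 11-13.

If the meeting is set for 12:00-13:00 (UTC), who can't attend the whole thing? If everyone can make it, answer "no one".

Leo in UTC: 09:00-12:00, 15:00-17:00 (subtract 2h to convert from UTC+2).
Viktor in UTC: 09:00-16:00 (subtract 2h to convert from UTC+2).
Bianca in UTC: 08:00-13:00, 14:00-16:00 (add 3h to convert from UTC-3).
Leo: not fully free for 12:00-13:00. Viktor: free for 12:00-13:00. Bianca: free for 12:00-13:00.

Leo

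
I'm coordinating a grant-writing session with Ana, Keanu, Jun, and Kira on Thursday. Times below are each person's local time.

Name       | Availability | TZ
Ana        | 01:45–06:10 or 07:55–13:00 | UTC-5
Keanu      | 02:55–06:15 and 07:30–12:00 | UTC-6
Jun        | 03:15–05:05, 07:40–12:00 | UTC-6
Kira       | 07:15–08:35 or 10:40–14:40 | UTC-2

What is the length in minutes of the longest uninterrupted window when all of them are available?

Ana in UTC: 06:45-11:10, 12:55-18:00 (add 5h to convert from UTC-5).
Keanu in UTC: 08:55-12:15, 13:30-18:00 (add 6h to convert from UTC-6).
Jun in UTC: 09:15-11:05, 13:40-18:00 (add 6h to convert from UTC-6).
Kira in UTC: 09:15-10:35, 12:40-16:40 (add 2h to convert from UTC-2).
Ana ∩ Keanu: 08:55-11:10, 13:30-18:00.
Ana ∩ Keanu ∩ Jun: 09:15-11:05, 13:40-18:00.
Ana ∩ Keanu ∩ Jun ∩ Kira: 09:15-10:35, 13:40-16:40.
So the common availability across everyone is 09:15-10:35, 13:40-16:40.
The longest is 13:40-16:40 at 180 minutes.

180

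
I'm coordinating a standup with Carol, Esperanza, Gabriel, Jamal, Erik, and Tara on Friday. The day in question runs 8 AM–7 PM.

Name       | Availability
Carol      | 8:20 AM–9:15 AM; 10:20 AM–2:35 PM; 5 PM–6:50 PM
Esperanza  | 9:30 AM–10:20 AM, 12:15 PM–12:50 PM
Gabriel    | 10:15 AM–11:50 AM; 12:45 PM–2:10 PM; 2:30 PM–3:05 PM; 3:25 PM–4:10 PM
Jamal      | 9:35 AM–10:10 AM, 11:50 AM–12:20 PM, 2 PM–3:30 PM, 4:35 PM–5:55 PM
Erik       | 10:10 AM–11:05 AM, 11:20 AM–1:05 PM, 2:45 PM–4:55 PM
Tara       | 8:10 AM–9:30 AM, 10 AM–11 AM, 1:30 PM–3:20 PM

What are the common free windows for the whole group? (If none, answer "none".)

none

Carol ∩ Esperanza: 12:15-12:50.
Carol ∩ Esperanza ∩ Gabriel: 12:45-12:50.
Carol ∩ Esperanza ∩ Gabriel ∩ Jamal: ∅.
Carol ∩ Esperanza ∩ Gabriel ∩ Jamal ∩ Erik: ∅.
Carol ∩ Esperanza ∩ Gabriel ∩ Jamal ∩ Erik ∩ Tara: ∅.
There is no time when everyone is free.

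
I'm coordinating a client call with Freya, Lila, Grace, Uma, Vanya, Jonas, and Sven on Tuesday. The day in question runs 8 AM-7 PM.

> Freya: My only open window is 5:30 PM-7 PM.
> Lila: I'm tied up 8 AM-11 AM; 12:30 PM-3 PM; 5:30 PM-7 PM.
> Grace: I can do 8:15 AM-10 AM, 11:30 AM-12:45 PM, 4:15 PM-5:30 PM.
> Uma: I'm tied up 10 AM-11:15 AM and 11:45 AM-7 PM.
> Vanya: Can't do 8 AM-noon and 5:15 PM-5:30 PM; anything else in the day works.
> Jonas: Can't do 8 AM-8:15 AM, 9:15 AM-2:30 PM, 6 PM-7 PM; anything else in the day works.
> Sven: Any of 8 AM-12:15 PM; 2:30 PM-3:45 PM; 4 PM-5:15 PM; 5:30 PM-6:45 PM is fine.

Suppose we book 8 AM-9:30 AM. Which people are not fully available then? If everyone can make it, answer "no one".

Freya, Grace, Jonas, Lila, Vanya

Freya free: 17:30-19:00.
Lila free: 11:00-12:30, 15:00-17:30 (invert busy blocks within the working day).
Grace free: 08:15-10:00, 11:30-12:45, 16:15-17:30.
Uma free: 08:00-10:00, 11:15-11:45 (invert busy blocks within the working day).
Vanya free: 12:00-17:15, 17:30-19:00 (invert busy blocks within the working day).
Jonas free: 08:15-09:15, 14:30-18:00 (invert busy blocks within the working day).
Sven free: 08:00-12:15, 14:30-15:45, 16:00-17:15, 17:30-18:45.
Freya: not fully free for 08:00-09:30. Lila: not fully free for 08:00-09:30. Grace: not fully free for 08:00-09:30. Uma: free for 08:00-09:30. Vanya: not fully free for 08:00-09:30. Jonas: not fully free for 08:00-09:30. Sven: free for 08:00-09:30.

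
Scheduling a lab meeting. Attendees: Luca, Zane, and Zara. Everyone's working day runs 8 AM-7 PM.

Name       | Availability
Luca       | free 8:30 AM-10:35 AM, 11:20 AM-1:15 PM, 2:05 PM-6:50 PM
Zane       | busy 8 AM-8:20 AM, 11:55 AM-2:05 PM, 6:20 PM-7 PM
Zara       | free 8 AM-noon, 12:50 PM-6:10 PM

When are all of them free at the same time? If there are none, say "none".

Luca free: 08:30-10:35, 11:20-13:15, 14:05-18:50.
Zane free: 08:20-11:55, 14:05-18:20 (invert busy blocks within the working day).
Zara free: 08:00-12:00, 12:50-18:10.
Luca ∩ Zane: 08:30-10:35, 11:20-11:55, 14:05-18:20.
Luca ∩ Zane ∩ Zara: 08:30-10:35, 11:20-11:55, 14:05-18:10.
Those are the intersection windows.

08:30-10:35, 11:20-11:55, 14:05-18:10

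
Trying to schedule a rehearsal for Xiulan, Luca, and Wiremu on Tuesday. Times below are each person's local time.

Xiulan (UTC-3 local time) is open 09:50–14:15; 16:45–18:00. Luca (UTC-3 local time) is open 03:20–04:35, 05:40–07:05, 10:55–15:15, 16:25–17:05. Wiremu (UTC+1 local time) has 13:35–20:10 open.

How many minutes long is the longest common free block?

Xiulan in UTC: 12:50-17:15, 19:45-21:00 (add 3h to convert from UTC-3).
Luca in UTC: 06:20-07:35, 08:40-10:05, 13:55-18:15, 19:25-20:05 (add 3h to convert from UTC-3).
Wiremu in UTC: 12:35-19:10 (subtract 1h to convert from UTC+1).
Xiulan ∩ Luca: 13:55-17:15, 19:45-20:05.
Xiulan ∩ Luca ∩ Wiremu: 13:55-17:15.
The longest is 13:55-17:15 at 200 minutes.

200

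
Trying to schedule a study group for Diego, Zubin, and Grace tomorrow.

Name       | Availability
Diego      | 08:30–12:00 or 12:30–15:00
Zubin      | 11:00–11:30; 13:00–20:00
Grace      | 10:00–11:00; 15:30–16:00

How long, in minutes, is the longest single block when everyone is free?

Diego ∩ Zubin: 11:00-11:30, 13:00-15:00.
Diego ∩ Zubin ∩ Grace: ∅.
There is no time when everyone is free.
No common window exists, so the longest block is 0 minutes.

0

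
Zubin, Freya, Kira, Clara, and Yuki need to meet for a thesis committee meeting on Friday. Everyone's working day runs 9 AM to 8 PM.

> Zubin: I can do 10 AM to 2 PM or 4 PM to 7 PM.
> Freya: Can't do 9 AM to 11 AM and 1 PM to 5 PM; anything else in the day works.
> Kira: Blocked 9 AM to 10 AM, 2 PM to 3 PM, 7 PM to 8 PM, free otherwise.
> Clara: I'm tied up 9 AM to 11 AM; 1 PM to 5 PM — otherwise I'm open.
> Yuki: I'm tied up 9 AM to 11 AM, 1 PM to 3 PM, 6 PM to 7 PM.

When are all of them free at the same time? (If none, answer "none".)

Zubin free: 10:00-14:00, 16:00-19:00.
Freya free: 11:00-13:00, 17:00-20:00 (invert busy blocks within the working day).
Kira free: 10:00-14:00, 15:00-19:00 (invert busy blocks within the working day).
Clara free: 11:00-13:00, 17:00-20:00 (invert busy blocks within the working day).
Yuki free: 11:00-13:00, 15:00-18:00, 19:00-20:00 (invert busy blocks within the working day).
Zubin ∩ Freya: 11:00-13:00, 17:00-19:00.
Zubin ∩ Freya ∩ Kira: 11:00-13:00, 17:00-19:00.
Zubin ∩ Freya ∩ Kira ∩ Clara: 11:00-13:00, 17:00-19:00.
Zubin ∩ Freya ∩ Kira ∩ Clara ∩ Yuki: 11:00-13:00, 17:00-18:00.
Those are the intersection windows.

11:00-13:00, 17:00-18:00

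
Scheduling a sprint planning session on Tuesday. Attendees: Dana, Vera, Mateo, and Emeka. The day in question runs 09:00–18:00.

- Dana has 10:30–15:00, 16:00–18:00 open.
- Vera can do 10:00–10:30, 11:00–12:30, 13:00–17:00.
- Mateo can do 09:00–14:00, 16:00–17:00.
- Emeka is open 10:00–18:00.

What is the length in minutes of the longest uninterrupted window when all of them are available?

Dana ∩ Vera: 11:00-12:30, 13:00-15:00, 16:00-17:00.
Dana ∩ Vera ∩ Mateo: 11:00-12:30, 13:00-14:00, 16:00-17:00.
Dana ∩ Vera ∩ Mateo ∩ Emeka: 11:00-12:30, 13:00-14:00, 16:00-17:00.
Those are the intersection windows.
The longest is 11:00-12:30 at 90 minutes.

90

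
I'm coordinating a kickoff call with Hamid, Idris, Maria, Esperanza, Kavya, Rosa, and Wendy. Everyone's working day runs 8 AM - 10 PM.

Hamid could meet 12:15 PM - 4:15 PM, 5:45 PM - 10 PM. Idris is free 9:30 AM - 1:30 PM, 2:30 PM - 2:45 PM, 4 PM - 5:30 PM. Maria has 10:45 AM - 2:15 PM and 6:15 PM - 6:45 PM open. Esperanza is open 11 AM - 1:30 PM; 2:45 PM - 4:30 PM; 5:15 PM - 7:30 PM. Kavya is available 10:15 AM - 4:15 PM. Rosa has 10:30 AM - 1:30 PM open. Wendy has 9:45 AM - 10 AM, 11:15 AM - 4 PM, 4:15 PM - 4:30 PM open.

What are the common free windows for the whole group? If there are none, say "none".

12:15-13:30

Hamid ∩ Idris: 12:15-13:30, 14:30-14:45, 16:00-16:15.
Hamid ∩ Idris ∩ Maria: 12:15-13:30.
Hamid ∩ Idris ∩ Maria ∩ Esperanza: 12:15-13:30.
Hamid ∩ Idris ∩ Maria ∩ Esperanza ∩ Kavya: 12:15-13:30.
Hamid ∩ Idris ∩ Maria ∩ Esperanza ∩ Kavya ∩ Rosa: 12:15-13:30.
Hamid ∩ Idris ∩ Maria ∩ Esperanza ∩ Kavya ∩ Rosa ∩ Wendy: 12:15-13:30.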